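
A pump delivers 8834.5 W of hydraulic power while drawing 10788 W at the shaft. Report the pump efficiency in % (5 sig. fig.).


Approach: apply the efficiency ratio, eta = (P_out/P_in)*100.
eta = (8834.5 / 10788) * 100 = 81.892 %
Therefore the pump efficiency = 81.892 %.


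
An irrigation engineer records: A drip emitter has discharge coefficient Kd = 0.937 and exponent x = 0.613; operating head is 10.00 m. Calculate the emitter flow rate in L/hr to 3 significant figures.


Approach: apply the emitter characteristic equation, q = Kd * h^x.
q = 0.937 * 10.00^0.613 = 3.84 L/hr
Therefore the emitter flow rate = 3.84 L/hr.


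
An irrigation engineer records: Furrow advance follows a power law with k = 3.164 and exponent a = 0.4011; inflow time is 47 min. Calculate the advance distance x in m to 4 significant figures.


Approach: apply the power-law advance function, x = k*t^a.
x = 3.164 * 47^0.4011 = 14.82 m
Therefore the advance distance x = 14.82 m.


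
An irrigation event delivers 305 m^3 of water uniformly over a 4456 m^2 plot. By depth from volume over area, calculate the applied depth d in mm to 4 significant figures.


Approach: apply depth from volume over area, d = (V/A)*1000.
d = (305 / 4456) * 1000 = 68.45 mm
Therefore the applied depth d = 68.45 mm.


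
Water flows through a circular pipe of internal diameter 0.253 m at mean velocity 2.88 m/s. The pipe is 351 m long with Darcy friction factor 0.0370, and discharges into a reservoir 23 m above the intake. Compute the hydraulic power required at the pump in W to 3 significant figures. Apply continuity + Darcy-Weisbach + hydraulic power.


Approach: apply continuity + Darcy-Weisbach + hydraulic power, Q = A*v; hf = f*(L/D)*(v^2/(2g)); H = static + hf; P = rho*g*Q*H.
Step 1 — flow rate (continuity, Q = A*v):
  A = pi*(0.253/2)^2 = 0.050273 m^2
  Q = 0.050273 * 2.88 = 0.14478 m^3/s
Step 2 — friction head loss (Darcy-Weisbach):
  hf = 0.0370 * (351/0.253) * (2.88^2 / (2*9.81))
  hf = 21.701 m
Step 3 — total head: H = 23 + 21.701 = 44.701 m
Step 4 — hydraulic power (P = rho*g*Q*H):
  P = 1000 * 9.81 * 0.14478 * 44.701 = 63500 W
Therefore the hydraulic power required at the pump = 63500 W.


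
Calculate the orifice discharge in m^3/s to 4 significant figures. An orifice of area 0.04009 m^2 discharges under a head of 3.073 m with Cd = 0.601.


Approach: apply the orifice equation, Q = Cd*A*sqrt(2*g*h).
Q = 0.601 * 0.04009 * sqrt(2*9.81*3.073) = 0.1871 m^3/s
Therefore the orifice discharge = 0.1871 m^3/s.


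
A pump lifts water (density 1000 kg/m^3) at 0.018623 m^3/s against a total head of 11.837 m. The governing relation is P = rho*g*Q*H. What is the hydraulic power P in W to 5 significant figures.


P = 1000 * 9.81 * 0.018623 * 11.837 = 2162.5 W
Therefore the hydraulic power P = 2162.5 W.


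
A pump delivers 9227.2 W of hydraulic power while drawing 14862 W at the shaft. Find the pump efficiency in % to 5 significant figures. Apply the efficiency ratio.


Approach: apply the efficiency ratio, eta = (P_out/P_in)*100.
eta = (9227.2 / 14862) * 100 = 62.086 %
Therefore the pump efficiency = 62.086 %.


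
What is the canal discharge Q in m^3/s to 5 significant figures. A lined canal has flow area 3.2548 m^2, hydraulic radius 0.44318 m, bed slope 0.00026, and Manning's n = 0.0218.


Approach: apply Manning's equation, Q = (1/n)*A*R^(2/3)*S^(1/2).
Q = (1/0.0218) * 3.2548 * 0.44318^(2/3) * 0.00026^(1/2) = 1.3994 m^3/s
Therefore the canal discharge Q = 1.3994 m^3/s.


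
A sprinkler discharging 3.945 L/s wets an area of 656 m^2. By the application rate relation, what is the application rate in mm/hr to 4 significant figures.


Approach: apply the application rate relation, rate = (Q/A)*3600.
rate = (3.945 / 656) * 3600 = 21.65 mm/hr
Therefore the application rate = 21.65 mm/hr.


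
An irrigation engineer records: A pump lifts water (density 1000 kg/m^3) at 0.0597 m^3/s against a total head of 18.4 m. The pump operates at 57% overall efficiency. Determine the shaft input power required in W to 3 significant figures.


Approach: apply hydraulic power then efficiency conversion, P = rho*g*Q*H; P_in = P/eta.
Step 1 — hydraulic power (P = rho*g*Q*H):
  P = 1000 * 9.81 * 0.0597 * 18.4 = 10776 W
Step 2 — input power: P_in = P/eta = 10776 / 0.57 = 18900 W
Therefore the shaft input power required = 18900 W.


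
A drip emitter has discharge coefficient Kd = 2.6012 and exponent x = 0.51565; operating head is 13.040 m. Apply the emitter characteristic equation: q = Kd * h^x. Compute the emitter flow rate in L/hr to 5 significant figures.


q = 2.6012 * 13.040^0.51565 = 9.7784 L/hr
Therefore the emitter flow rate = 9.7784 L/hr.


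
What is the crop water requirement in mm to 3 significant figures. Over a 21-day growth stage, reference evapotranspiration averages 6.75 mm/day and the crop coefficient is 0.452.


Approach: apply the crop water requirement relation, CWR = ET0 * Kc * days.
CWR = 6.75 * 0.452 * 21 = 64.1 mm
Therefore the crop water requirement = 64.1 mm.


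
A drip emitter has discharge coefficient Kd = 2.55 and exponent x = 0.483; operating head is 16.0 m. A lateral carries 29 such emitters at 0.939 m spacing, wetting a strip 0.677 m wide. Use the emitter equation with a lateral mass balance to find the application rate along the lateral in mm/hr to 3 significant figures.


Approach: apply the emitter equation with a lateral mass balance, q = Kd*h^x; Q = n*q; rate = Q/(n*spacing*width).
Step 1 — single emitter flow (q = Kd*h^x):
  q = 2.55 * 16.0^0.483 = 9.7304 L/hr
Step 2 — total lateral flow: Q = 29 * 9.7304 = 282.18 L/hr
Step 3 — wetted area: A = 29 * 0.939 * 0.677 = 18.435 m^2
Step 4 — application rate: Q/A = 282.18/18.435 = 15.3 mm/hr
Therefore the application rate along the lateral = 15.3 mm/hr.


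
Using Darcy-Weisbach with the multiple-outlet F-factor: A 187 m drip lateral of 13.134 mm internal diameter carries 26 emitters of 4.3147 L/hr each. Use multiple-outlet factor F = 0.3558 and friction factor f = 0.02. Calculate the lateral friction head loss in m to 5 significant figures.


Approach: apply Darcy-Weisbach with the multiple-outlet F-factor, Q = n*q/(3600*1000) m^3/s; v = Q/A; hf = F*f*(L/D)*(v^2/(2g)).
Q = 26*4.3147/(3600*1000) = 3.116172e-05 m^3/s
A = pi*(13.134e-3/2)^2 = 1.354827e-04 m^2, so v = Q/A = 0.2300051 m/s
hf = 0.3558*0.02*(187/0.013134)*(0.2300051^2/(2*9.81)) = 0.27318 m
Therefore the lateral friction head loss = 0.27318 m.


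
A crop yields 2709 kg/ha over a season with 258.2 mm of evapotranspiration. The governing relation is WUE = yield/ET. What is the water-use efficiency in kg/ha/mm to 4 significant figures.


WUE = 2709 / 258.2 = 10.49 kg/ha/mm
Therefore the water-use efficiency = 10.49 kg/ha/mm.


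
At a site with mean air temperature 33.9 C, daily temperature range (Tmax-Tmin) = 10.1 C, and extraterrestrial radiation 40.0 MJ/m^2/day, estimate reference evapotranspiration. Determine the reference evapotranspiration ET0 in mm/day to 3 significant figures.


Approach: apply the Hargreaves-Samani method, ET0 = 0.0023*(Tmean+17.8)*sqrt(Tmax-Tmin)*0.408*Ra.
ET0 = 0.0023*(33.9+17.8)*sqrt(10.1)*0.408*40.0 = 6.17 mm/day
Therefore the reference evapotranspiration ET0 = 6.17 mm/day.


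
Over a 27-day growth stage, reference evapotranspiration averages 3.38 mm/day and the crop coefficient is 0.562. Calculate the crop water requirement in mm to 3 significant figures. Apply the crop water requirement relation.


Approach: apply the crop water requirement relation, CWR = ET0 * Kc * days.
CWR = 3.38 * 0.562 * 27 = 51.3 mm
Therefore the crop water requirement = 51.3 mm.


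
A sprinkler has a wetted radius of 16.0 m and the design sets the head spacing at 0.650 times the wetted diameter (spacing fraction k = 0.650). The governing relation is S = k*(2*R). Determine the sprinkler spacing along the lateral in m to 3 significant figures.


S = 0.650 * (2 * 16.0) = 20.8 m
Therefore the sprinkler spacing along the lateral = 20.8 m.


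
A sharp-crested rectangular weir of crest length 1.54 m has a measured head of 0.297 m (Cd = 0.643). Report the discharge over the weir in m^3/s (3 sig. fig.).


Approach: apply the rectangular weir equation, Q = (2/3)*Cd*L*sqrt(2g)*H^1.5.
Q = (2/3)*0.643*1.54*sqrt(2*9.81)*0.297^1.5 = 0.473 m^3/s
Therefore the discharge over the weir = 0.473 m^3/s.


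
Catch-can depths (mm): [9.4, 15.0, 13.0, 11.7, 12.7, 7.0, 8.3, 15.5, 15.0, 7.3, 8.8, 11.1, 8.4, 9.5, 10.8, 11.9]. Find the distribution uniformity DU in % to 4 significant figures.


Approach: apply the low-quarter distribution uniformity, DU = (mean of lowest quarter of readings / overall mean)*100.
sorted lowest 4 of 16: [7.0, 7.3, 8.3, 8.4] -> mean = 7.75000 mm
overall mean = 10.9625 mm
DU = (7.75000/10.9625)*100 = 70.70 %
Therefore the distribution uniformity DU = 70.70 %.


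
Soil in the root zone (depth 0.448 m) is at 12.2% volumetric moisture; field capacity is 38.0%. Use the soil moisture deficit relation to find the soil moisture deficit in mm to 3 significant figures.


Approach: apply the soil moisture deficit relation, SMD = (FC - theta)/100 * depth * 1000.
SMD = (38.0 - 12.2)/100 * 0.448 * 1000 = 116 mm
Therefore the soil moisture deficit = 116 mm.


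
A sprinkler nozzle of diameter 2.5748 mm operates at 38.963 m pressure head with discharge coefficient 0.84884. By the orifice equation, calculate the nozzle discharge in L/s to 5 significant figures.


Approach: apply the orifice equation, Q = Cd*A*sqrt(2*g*h), A = pi*(d/2)^2.
A = pi*(2.5748e-3/2)^2 = 5.206872e-06 m^2
Q = 0.84884 * 5.206872e-06 * sqrt(2*9.81*38.963) * 1000 = 0.12220 L/s
Therefore the nozzle discharge = 0.12220 L/s.


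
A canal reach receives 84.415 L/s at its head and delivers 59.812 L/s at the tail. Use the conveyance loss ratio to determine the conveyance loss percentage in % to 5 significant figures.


Approach: apply the conveyance loss ratio, loss% = ((Q_head - Q_tail)/Q_head)*100.
loss = ((84.415 - 59.812)/84.415)*100 = 29.145 %
Therefore the conveyance loss percentage = 29.145 %.


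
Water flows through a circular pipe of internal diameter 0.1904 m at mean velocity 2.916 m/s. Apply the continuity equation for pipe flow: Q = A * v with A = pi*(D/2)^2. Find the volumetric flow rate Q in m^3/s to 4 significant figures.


A = pi*(0.1904/2)^2 = 0.0284724 m^2
Q = 0.0284724 * 2.916 = 0.08303 m^3/s
Therefore the volumetric flow rate Q = 0.08303 m^3/s.


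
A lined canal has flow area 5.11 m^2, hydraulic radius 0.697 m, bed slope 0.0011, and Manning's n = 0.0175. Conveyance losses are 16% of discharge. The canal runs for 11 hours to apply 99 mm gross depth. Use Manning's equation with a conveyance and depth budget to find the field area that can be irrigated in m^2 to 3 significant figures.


Approach: apply Manning's equation with a conveyance and depth budget, Q = (1/n)*A*R^(2/3)*S^(1/2); Q_field = Q*(1-loss); Area = Q_field*t/(d/1000).
Step 1 — canal discharge (Manning's equation):
  Q = (1/0.0175) * 5.11 * 0.697^(2/3) * 0.0011^(1/2) = 7.6132 m^3/s
Step 2 — delivered flow: Q_field = 7.6132*(1 - 16/100) = 6.3951 m^3/s
Step 3 — volume delivered: V = 6.3951 * 11*3600 = 253250 m^3
Step 4 — area served: A = V / (depth/1000) = 253250 / 0.099 = 2560000 m^2
Therefore the field area that can be irrigated = 2560000 m^2.


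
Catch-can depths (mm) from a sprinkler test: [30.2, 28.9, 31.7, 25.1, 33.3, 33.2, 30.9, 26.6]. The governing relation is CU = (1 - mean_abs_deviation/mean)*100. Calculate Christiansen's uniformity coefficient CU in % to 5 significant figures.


mean = 29.98750 mm
mean |d_i - mean| = 2.340625 mm
CU = (1 - 2.340625/29.98750)*100 = 92.195 %
Therefore Christiansen's uniformity coefficient CU = 92.195 %.


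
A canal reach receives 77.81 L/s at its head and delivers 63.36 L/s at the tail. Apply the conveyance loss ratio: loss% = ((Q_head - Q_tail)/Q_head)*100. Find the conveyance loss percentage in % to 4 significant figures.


loss = ((77.81 - 63.36)/77.81)*100 = 18.57 %
Therefore the conveyance loss percentage = 18.57 %.


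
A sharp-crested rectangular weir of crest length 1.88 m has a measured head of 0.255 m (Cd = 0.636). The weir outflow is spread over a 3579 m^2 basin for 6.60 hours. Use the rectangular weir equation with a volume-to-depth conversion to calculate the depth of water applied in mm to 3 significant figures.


Approach: apply the rectangular weir equation with a volume-to-depth conversion, Q = (2/3)*Cd*L*sqrt(2g)*H^1.5; d = Q*t/A * 1000.
Step 1 — weir discharge:
  Q = (2/3)*0.636*1.88*sqrt(2*9.81)*0.255^1.5 = 0.45466 m^3/s
Step 2 — volume: V = 0.45466 * 6.60*3600 = 10803 m^3
Step 3 — depth: d = V/A * 1000 = 10803/3579 * 1000 = 3020 mm
Therefore the depth of water applied = 3020 mm.


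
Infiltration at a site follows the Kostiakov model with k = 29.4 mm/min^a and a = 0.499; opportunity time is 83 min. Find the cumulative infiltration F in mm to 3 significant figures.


Approach: apply the Kostiakov infiltration equation, F = k*t^a.
F = 29.4 * 83^0.499 = 267 mm
Therefore the cumulative infiltration F = 267 mm.


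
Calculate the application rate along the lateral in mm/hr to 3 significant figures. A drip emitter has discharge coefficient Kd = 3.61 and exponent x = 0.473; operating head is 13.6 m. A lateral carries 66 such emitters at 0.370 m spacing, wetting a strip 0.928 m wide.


Approach: apply the emitter equation with a lateral mass balance, q = Kd*h^x; Q = n*q; rate = Q/(n*spacing*width).
Step 1 — single emitter flow (q = Kd*h^x):
  q = 3.61 * 13.6^0.473 = 12.407 L/hr
Step 2 — total lateral flow: Q = 66 * 12.407 = 818.87 L/hr
Step 3 — wetted area: A = 66 * 0.370 * 0.928 = 22.662 m^2
Step 4 — application rate: Q/A = 818.87/22.662 = 36.1 mm/hr
Therefore the application rate along the lateral = 36.1 mm/hr.


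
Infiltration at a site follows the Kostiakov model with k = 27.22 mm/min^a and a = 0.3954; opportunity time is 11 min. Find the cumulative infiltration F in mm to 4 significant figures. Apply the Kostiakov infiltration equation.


Approach: apply the Kostiakov infiltration equation, F = k*t^a.
F = 27.22 * 11^0.3954 = 70.25 mm
Therefore the cumulative infiltration F = 70.25 mm.


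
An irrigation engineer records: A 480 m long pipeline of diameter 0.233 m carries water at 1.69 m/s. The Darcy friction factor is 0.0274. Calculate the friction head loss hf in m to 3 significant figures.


Approach: apply the Darcy-Weisbach equation, hf = f*(L/D)*(v^2/(2g)).
hf = 0.0274 * (480/0.233) * (1.69^2 / (2*9.81))
hf = 8.22 m
Therefore the friction head loss hf = 8.22 m.


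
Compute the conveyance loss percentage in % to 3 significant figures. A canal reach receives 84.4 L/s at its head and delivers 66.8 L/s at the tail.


Approach: apply the conveyance loss ratio, loss% = ((Q_head - Q_tail)/Q_head)*100.
loss = ((84.4 - 66.8)/84.4)*100 = 20.9 %
Therefore the conveyance loss percentage = 20.9 %.


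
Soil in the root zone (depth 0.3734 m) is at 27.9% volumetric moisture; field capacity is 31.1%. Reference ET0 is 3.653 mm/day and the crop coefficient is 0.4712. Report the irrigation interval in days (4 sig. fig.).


Approach: apply soil-water budget scheduling, SMD = (FC-theta)/100*depth*1000; ETc = ET0*Kc; interval = SMD/ETc.
Step 1 — soil moisture deficit:
  SMD = (31.1 - 27.9)/100 * 0.3734 * 1000 = 11.9488 mm
Step 2 — daily crop ET (ETc = ET0*Kc):
  ETc = 3.653 * 0.4712 = 1.72129 mm/day
Step 3 — irrigation interval (SMD/ETc):
  interval = 11.9488 / 1.72129 = 6.942 days
Therefore the irrigation interval = 6.942 days.


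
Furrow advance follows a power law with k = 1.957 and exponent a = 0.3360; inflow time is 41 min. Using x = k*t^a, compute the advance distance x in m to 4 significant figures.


x = 1.957 * 41^0.3360 = 6.815 m
Therefore the advance distance x = 6.815 m.


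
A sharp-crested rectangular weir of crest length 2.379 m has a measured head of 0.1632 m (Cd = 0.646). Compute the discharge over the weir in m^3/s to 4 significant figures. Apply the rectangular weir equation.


Approach: apply the rectangular weir equation, Q = (2/3)*Cd*L*sqrt(2g)*H^1.5.
Q = (2/3)*0.646*2.379*sqrt(2*9.81)*0.1632^1.5 = 0.2992 m^3/s
Therefore the discharge over the weir = 0.2992 m^3/s.


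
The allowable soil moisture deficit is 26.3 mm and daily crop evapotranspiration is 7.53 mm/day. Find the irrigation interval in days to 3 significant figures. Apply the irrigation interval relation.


Approach: apply the irrigation interval relation, interval = SMD / ETc.
interval = 26.3 / 7.53 = 3.49 days
Therefore the irrigation interval = 3.49 days.


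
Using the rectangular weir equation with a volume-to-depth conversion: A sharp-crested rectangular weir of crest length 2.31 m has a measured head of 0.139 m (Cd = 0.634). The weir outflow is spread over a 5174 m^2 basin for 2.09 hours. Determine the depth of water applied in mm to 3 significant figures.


Approach: apply the rectangular weir equation with a volume-to-depth conversion, Q = (2/3)*Cd*L*sqrt(2g)*H^1.5; d = Q*t/A * 1000.
Step 1 — weir discharge:
  Q = (2/3)*0.634*2.31*sqrt(2*9.81)*0.139^1.5 = 0.22412 m^3/s
Step 2 — volume: V = 0.22412 * 2.09*3600 = 1686.3 m^3
Step 3 — depth: d = V/A * 1000 = 1686.3/5174 * 1000 = 326 mm
Therefore the depth of water applied = 326 mm.


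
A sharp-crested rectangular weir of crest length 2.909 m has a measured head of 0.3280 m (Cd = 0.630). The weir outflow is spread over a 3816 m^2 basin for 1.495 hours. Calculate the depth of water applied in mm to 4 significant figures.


Approach: apply the rectangular weir equation with a volume-to-depth conversion, Q = (2/3)*Cd*L*sqrt(2g)*H^1.5; d = Q*t/A * 1000.
Step 1 — weir discharge:
  Q = (2/3)*0.630*2.909*sqrt(2*9.81)*0.3280^1.5 = 1.01661 m^3/s
Step 2 — volume: V = 1.01661 * 1.495*3600 = 5471.38 m^3
Step 3 — depth: d = V/A * 1000 = 5471.38/3816 * 1000 = 1434 mm
Therefore the depth of water applied = 1434 mm.


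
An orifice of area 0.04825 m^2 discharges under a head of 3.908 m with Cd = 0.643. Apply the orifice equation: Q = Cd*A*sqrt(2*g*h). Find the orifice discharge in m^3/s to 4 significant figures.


Q = 0.643 * 0.04825 * sqrt(2*9.81*3.908) = 0.2717 m^3/s
Therefore the orifice discharge = 0.2717 m^3/s.


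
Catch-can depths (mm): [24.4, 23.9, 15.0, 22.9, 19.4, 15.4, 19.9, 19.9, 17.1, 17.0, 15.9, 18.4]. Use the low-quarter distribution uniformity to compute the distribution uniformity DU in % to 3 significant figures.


Approach: apply the low-quarter distribution uniformity, DU = (mean of lowest quarter of readings / overall mean)*100.
sorted lowest 3 of 12: [15.0, 15.4, 15.9] -> mean = 15.433 mm
overall mean = 19.100 mm
DU = (15.433/19.100)*100 = 80.8 %
Therefore the distribution uniformity DU = 80.8 %.


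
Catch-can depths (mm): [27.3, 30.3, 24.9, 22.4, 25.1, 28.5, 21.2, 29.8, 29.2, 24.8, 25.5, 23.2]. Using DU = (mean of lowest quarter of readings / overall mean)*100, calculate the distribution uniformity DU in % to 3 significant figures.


sorted lowest 3 of 12: [21.2, 22.4, 23.2] -> mean = 22.267 mm
overall mean = 26.017 mm
DU = (22.267/26.017)*100 = 85.6 %
Therefore the distribution uniformity DU = 85.6 %.


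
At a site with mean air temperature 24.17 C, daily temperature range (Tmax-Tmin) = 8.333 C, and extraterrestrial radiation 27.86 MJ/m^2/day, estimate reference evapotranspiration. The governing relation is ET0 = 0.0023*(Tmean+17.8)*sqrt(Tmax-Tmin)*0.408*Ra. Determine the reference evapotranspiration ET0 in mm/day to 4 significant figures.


ET0 = 0.0023*(24.17+17.8)*sqrt(8.333)*0.408*27.86 = 3.167 mm/day
Therefore the reference evapotranspiration ET0 = 3.167 mm/day.


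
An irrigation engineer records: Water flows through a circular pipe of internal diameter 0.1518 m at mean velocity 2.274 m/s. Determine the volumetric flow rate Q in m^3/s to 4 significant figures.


Approach: apply the continuity equation for pipe flow, Q = A * v with A = pi*(D/2)^2.
A = pi*(0.1518/2)^2 = 0.0180981 m^2
Q = 0.0180981 * 2.274 = 0.04116 m^3/s
Therefore the volumetric flow rate Q = 0.04116 m^3/s.


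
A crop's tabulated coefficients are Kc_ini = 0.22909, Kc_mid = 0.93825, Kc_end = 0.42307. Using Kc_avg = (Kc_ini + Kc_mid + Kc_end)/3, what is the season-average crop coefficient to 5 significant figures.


Kc_avg = (0.22909 + 0.93825 + 0.42307)/3 = 0.53014
Therefore the season-average crop coefficient = 0.53014.


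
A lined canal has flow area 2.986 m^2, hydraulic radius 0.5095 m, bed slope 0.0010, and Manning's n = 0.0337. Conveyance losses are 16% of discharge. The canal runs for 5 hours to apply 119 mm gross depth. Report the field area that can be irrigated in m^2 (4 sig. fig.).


Approach: apply Manning's equation with a conveyance and depth budget, Q = (1/n)*A*R^(2/3)*S^(1/2); Q_field = Q*(1-loss); Area = Q_field*t/(d/1000).
Step 1 — canal discharge (Manning's equation):
  Q = (1/0.0337) * 2.986 * 0.5095^(2/3) * 0.0010^(1/2) = 1.78740 m^3/s
Step 2 — delivered flow: Q_field = 1.78740*(1 - 16/100) = 1.50142 m^3/s
Step 3 — volume delivered: V = 1.50142 * 5*3600 = 27025.5 m^3
Step 4 — area served: A = V / (depth/1000) = 27025.5 / 0.119 = 227100 m^2
Therefore the field area that can be irrigated = 227100 m^2.


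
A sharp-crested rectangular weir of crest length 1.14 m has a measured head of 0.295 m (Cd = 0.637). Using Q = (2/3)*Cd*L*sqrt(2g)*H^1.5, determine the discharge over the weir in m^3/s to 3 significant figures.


Q = (2/3)*0.637*1.14*sqrt(2*9.81)*0.295^1.5 = 0.344 m^3/s
Therefore the discharge over the weir = 0.344 m^3/s.


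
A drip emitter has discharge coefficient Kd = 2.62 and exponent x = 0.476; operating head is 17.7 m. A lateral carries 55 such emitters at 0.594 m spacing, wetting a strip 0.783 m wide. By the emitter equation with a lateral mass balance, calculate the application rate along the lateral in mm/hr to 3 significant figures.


Approach: apply the emitter equation with a lateral mass balance, q = Kd*h^x; Q = n*q; rate = Q/(n*spacing*width).
Step 1 — single emitter flow (q = Kd*h^x):
  q = 2.62 * 17.7^0.476 = 10.288 L/hr
Step 2 — total lateral flow: Q = 55 * 10.288 = 565.85 L/hr
Step 3 — wetted area: A = 55 * 0.594 * 0.783 = 25.581 m^2
Step 4 — application rate: Q/A = 565.85/25.581 = 22.1 mm/hr
Therefore the application rate along the lateral = 22.1 mm/hr.


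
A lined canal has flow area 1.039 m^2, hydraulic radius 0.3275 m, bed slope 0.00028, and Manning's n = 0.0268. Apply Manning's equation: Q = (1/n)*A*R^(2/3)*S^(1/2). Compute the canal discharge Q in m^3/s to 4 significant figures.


Q = (1/0.0268) * 1.039 * 0.3275^(2/3) * 0.00028^(1/2) = 0.3082 m^3/s
Therefore the canal discharge Q = 0.3082 m^3/s.


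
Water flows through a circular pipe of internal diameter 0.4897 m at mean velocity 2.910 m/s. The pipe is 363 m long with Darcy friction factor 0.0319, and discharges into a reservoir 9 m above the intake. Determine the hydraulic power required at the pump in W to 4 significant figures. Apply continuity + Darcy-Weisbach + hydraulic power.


Approach: apply continuity + Darcy-Weisbach + hydraulic power, Q = A*v; hf = f*(L/D)*(v^2/(2g)); H = static + hf; P = rho*g*Q*H.
Step 1 — flow rate (continuity, Q = A*v):
  A = pi*(0.4897/2)^2 = 0.188343 m^2
  Q = 0.188343 * 2.910 = 0.548079 m^3/s
Step 2 — friction head loss (Darcy-Weisbach):
  hf = 0.0319 * (363/0.4897) * (2.910^2 / (2*9.81))
  hf = 10.2060 m
Step 3 — total head: H = 9 + 10.2060 = 19.2060 m
Step 4 — hydraulic power (P = rho*g*Q*H):
  P = 1000 * 9.81 * 0.548079 * 19.2060 = 103300 W
Therefore the hydraulic power required at the pump = 103300 W.


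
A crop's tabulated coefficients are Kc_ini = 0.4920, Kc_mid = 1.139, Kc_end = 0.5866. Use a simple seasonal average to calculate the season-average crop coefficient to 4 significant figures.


Approach: apply a simple seasonal average, Kc_avg = (Kc_ini + Kc_mid + Kc_end)/3.
Kc_avg = (0.4920 + 1.139 + 0.5866)/3 = 0.7392
Therefore the season-average crop coefficient = 0.7392.


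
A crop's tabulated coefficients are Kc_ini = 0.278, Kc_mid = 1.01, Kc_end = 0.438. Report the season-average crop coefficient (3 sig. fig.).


Approach: apply a simple seasonal average, Kc_avg = (Kc_ini + Kc_mid + Kc_end)/3.
Kc_avg = (0.278 + 1.01 + 0.438)/3 = 0.575
Therefore the season-average crop coefficient = 0.575.


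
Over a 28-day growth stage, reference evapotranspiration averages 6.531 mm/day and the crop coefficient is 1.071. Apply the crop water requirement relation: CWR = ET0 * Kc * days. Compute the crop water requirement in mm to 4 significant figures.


CWR = 6.531 * 1.071 * 28 = 195.9 mm
Therefore the crop water requirement = 195.9 mm.


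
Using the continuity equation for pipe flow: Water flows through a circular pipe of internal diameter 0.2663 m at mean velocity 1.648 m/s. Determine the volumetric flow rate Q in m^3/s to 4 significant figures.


Approach: apply the continuity equation for pipe flow, Q = A * v with A = pi*(D/2)^2.
A = pi*(0.2663/2)^2 = 0.0556971 m^2
Q = 0.0556971 * 1.648 = 0.09179 m^3/s
Therefore the volumetric flow rate Q = 0.09179 m^3/s.


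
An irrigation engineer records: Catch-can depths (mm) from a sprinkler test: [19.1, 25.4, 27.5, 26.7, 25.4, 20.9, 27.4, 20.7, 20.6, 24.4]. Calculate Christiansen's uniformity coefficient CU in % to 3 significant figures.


Approach: apply Christiansen's uniformity coefficient, CU = (1 - mean_abs_deviation/mean)*100.
mean = 23.810 mm
mean |d_i - mean| = 2.7880 mm
CU = (1 - 2.7880/23.810)*100 = 88.3 %
Therefore Christiansen's uniformity coefficient CU = 88.3 %.


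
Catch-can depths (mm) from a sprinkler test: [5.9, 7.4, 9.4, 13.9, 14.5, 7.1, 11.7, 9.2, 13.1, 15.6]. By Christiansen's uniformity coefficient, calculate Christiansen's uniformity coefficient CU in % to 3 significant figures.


Approach: apply Christiansen's uniformity coefficient, CU = (1 - mean_abs_deviation/mean)*100.
mean = 10.780 mm
mean |d_i - mean| = 2.9800 mm
CU = (1 - 2.9800/10.780)*100 = 72.4 %
Therefore Christiansen's uniformity coefficient CU = 72.4 %.


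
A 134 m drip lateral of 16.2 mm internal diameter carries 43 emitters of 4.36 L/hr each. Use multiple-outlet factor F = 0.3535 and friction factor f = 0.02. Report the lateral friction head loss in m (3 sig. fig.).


Approach: apply Darcy-Weisbach with the multiple-outlet F-factor, Q = n*q/(3600*1000) m^3/s; v = Q/A; hf = F*f*(L/D)*(v^2/(2g)).
Q = 43*4.36/(3600*1000) = 5.2078e-05 m^3/s
A = pi*(16.2e-3/2)^2 = 2.0612e-04 m^2, so v = Q/A = 0.25266 m/s
hf = 0.3535*0.02*(134/0.0162)*(0.25266^2/(2*9.81)) = 0.190 m
Therefore the lateral friction head loss = 0.190 m.


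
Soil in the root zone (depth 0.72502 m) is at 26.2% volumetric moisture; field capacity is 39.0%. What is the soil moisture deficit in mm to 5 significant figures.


Approach: apply the soil moisture deficit relation, SMD = (FC - theta)/100 * depth * 1000.
SMD = (39.0 - 26.2)/100 * 0.72502 * 1000 = 92.803 mm
Therefore the soil moisture deficit = 92.803 mm.


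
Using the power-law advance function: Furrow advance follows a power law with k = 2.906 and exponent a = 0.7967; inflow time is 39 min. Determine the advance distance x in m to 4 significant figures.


Approach: apply the power-law advance function, x = k*t^a.
x = 2.906 * 39^0.7967 = 53.81 m
Therefore the advance distance x = 53.81 m.


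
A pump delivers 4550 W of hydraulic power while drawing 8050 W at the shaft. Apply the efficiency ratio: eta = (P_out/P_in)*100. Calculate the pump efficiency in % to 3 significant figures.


eta = (4550 / 8050) * 100 = 56.5 %
Therefore the pump efficiency = 56.5 %.


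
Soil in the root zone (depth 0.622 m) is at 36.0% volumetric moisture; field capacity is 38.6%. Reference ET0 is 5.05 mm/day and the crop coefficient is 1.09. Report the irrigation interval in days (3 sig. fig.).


Approach: apply soil-water budget scheduling, SMD = (FC-theta)/100*depth*1000; ETc = ET0*Kc; interval = SMD/ETc.
Step 1 — soil moisture deficit:
  SMD = (38.6 - 36.0)/100 * 0.622 * 1000 = 16.172 mm
Step 2 — daily crop ET (ETc = ET0*Kc):
  ETc = 5.05 * 1.09 = 5.5045 mm/day
Step 3 — irrigation interval (SMD/ETc):
  interval = 16.172 / 5.5045 = 2.94 days
Therefore the irrigation interval = 2.94 days.


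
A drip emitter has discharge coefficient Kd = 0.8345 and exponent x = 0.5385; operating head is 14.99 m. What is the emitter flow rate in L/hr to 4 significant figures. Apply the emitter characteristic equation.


Approach: apply the emitter characteristic equation, q = Kd * h^x.
q = 0.8345 * 14.99^0.5385 = 3.586 L/hr
Therefore the emitter flow rate = 3.586 L/hr.


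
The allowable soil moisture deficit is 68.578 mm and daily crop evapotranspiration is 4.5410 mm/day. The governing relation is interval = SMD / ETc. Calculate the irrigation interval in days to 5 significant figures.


interval = 68.578 / 4.5410 = 15.102 days
Therefore the irrigation interval = 15.102 days.


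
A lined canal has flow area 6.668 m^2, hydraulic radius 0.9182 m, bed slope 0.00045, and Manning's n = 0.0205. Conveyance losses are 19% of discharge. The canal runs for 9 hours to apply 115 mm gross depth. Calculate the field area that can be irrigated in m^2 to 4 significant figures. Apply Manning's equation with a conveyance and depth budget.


Approach: apply Manning's equation with a conveyance and depth budget, Q = (1/n)*A*R^(2/3)*S^(1/2); Q_field = Q*(1-loss); Area = Q_field*t/(d/1000).
Step 1 — canal discharge (Manning's equation):
  Q = (1/0.0205) * 6.668 * 0.9182^(2/3) * 0.00045^(1/2) = 6.51838 m^3/s
Step 2 — delivered flow: Q_field = 6.51838*(1 - 19/100) = 5.27989 m^3/s
Step 3 — volume delivered: V = 5.27989 * 9*3600 = 171068 m^3
Step 4 — area served: A = V / (depth/1000) = 171068 / 0.115 = 1488000 m^2
Therefore the field area that can be irrigated = 1488000 m^2.


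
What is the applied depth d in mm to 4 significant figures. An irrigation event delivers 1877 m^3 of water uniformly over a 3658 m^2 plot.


Approach: apply depth from volume over area, d = (V/A)*1000.
d = (1877 / 3658) * 1000 = 513.1 mm
Therefore the applied depth d = 513.1 mm.


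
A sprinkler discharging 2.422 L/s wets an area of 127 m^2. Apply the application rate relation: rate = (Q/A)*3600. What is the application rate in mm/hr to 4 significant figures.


rate = (2.422 / 127) * 3600 = 68.66 mm/hr
Therefore the application rate = 68.66 mm/hr.


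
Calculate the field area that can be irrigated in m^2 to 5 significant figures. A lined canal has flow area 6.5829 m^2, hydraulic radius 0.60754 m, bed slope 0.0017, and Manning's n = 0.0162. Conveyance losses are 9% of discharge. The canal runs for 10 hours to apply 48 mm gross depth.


Approach: apply Manning's equation with a conveyance and depth budget, Q = (1/n)*A*R^(2/3)*S^(1/2); Q_field = Q*(1-loss); Area = Q_field*t/(d/1000).
Step 1 — canal discharge (Manning's equation):
  Q = (1/0.0162) * 6.5829 * 0.60754^(2/3) * 0.0017^(1/2) = 12.01831 m^3/s
Step 2 — delivered flow: Q_field = 12.01831*(1 - 9/100) = 10.93666 m^3/s
Step 3 — volume delivered: V = 10.93666 * 10*3600 = 393719.7 m^3
Step 4 — area served: A = V / (depth/1000) = 393719.7 / 0.048 = 8202500 m^2
Therefore the field area that can be irrigated = 8202500 m^2.


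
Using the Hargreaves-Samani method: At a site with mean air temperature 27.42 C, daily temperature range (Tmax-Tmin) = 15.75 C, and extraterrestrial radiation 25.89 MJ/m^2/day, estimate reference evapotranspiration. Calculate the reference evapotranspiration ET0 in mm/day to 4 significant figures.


Approach: apply the Hargreaves-Samani method, ET0 = 0.0023*(Tmean+17.8)*sqrt(Tmax-Tmin)*0.408*Ra.
ET0 = 0.0023*(27.42+17.8)*sqrt(15.75)*0.408*25.89 = 4.360 mm/day
Therefore the reference evapotranspiration ET0 = 4.360 mm/day.


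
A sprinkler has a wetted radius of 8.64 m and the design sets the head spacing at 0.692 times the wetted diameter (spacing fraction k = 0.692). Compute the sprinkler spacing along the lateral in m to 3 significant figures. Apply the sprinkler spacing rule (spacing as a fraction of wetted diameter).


Approach: apply the sprinkler spacing rule (spacing as a fraction of wetted diameter), S = k*(2*R).
S = 0.692 * (2 * 8.64) = 12.0 m
Therefore the sprinkler spacing along the lateral = 12.0 m.


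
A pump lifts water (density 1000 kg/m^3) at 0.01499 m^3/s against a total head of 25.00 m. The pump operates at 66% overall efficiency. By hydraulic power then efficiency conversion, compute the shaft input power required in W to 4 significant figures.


Approach: apply hydraulic power then efficiency conversion, P = rho*g*Q*H; P_in = P/eta.
Step 1 — hydraulic power (P = rho*g*Q*H):
  P = 1000 * 9.81 * 0.01499 * 25.00 = 3676.30 W
Step 2 — input power: P_in = P/eta = 3676.30 / 0.66 = 5570 W
Therefore the shaft input power required = 5570 W.


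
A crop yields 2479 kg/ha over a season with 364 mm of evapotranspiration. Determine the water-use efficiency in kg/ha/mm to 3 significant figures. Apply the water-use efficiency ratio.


Approach: apply the water-use efficiency ratio, WUE = yield/ET.
WUE = 2479 / 364 = 6.81 kg/ha/mm
Therefore the water-use efficiency = 6.81 kg/ha/mm.


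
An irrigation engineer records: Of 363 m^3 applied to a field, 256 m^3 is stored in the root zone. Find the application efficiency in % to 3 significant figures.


Approach: apply the application efficiency ratio, Ea = (stored/applied)*100.
Ea = (256/363)*100 = 70.5 %
Therefore the application efficiency = 70.5 %.


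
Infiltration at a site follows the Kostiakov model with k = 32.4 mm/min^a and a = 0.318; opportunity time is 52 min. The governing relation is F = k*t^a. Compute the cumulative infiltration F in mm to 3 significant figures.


F = 32.4 * 52^0.318 = 114 mm
Therefore the cumulative infiltration F = 114 mm.


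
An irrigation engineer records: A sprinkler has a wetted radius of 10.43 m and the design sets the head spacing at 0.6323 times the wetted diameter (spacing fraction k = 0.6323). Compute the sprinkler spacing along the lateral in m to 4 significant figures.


Approach: apply the sprinkler spacing rule (spacing as a fraction of wetted diameter), S = k*(2*R).
S = 0.6323 * (2 * 10.43) = 13.19 m
Therefore the sprinkler spacing along the lateral = 13.19 m.


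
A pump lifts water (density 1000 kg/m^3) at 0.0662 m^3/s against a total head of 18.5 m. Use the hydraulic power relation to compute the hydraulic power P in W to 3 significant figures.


Approach: apply the hydraulic power relation, P = rho*g*Q*H.
P = 1000 * 9.81 * 0.0662 * 18.5 = 12000 W
Therefore the hydraulic power P = 12000 W.


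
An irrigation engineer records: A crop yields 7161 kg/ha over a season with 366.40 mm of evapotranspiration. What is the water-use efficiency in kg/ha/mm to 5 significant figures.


Approach: apply the water-use efficiency ratio, WUE = yield/ET.
WUE = 7161 / 366.40 = 19.544 kg/ha/mm
Therefore the water-use efficiency = 19.544 kg/ha/mm.


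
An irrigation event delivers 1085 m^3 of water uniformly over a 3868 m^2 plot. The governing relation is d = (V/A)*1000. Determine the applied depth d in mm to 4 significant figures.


d = (1085 / 3868) * 1000 = 280.5 mm
Therefore the applied depth d = 280.5 mm.


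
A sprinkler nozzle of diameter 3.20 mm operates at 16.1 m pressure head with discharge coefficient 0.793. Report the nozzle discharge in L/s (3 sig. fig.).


Approach: apply the orifice equation, Q = Cd*A*sqrt(2*g*h), A = pi*(d/2)^2.
A = pi*(3.20e-3/2)^2 = 8.0425e-06 m^2
Q = 0.793 * 8.0425e-06 * sqrt(2*9.81*16.1) * 1000 = 0.113 L/s
Therefore the nozzle discharge = 0.113 L/s.


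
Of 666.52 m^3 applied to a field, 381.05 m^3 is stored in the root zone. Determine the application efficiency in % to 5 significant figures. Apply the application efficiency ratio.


Approach: apply the application efficiency ratio, Ea = (stored/applied)*100.
Ea = (381.05/666.52)*100 = 57.170 %
Therefore the application efficiency = 57.170 %.


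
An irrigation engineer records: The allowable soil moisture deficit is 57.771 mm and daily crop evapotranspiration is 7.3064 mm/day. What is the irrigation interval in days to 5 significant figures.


Approach: apply the irrigation interval relation, interval = SMD / ETc.
interval = 57.771 / 7.3064 = 7.9069 days
Therefore the irrigation interval = 7.9069 days.


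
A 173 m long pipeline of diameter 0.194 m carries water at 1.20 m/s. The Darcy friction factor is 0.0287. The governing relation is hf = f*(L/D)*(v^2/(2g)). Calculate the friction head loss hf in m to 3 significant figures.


hf = 0.0287 * (173/0.194) * (1.20^2 / (2*9.81))
hf = 1.88 m
Therefore the friction head loss hf = 1.88 m.


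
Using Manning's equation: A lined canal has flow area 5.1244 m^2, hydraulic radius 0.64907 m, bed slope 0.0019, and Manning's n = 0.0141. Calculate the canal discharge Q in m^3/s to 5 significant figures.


Approach: apply Manning's equation, Q = (1/n)*A*R^(2/3)*S^(1/2).
Q = (1/0.0141) * 5.1244 * 0.64907^(2/3) * 0.0019^(1/2) = 11.876 m^3/s
Therefore the canal discharge Q = 11.876 m^3/s.


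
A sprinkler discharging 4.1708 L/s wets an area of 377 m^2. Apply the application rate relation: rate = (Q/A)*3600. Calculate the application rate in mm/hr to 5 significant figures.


rate = (4.1708 / 377) * 3600 = 39.827 mm/hr
Therefore the application rate = 39.827 mm/hr.


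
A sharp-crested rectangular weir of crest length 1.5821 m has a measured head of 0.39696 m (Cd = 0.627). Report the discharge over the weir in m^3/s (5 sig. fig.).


Approach: apply the rectangular weir equation, Q = (2/3)*Cd*L*sqrt(2g)*H^1.5.
Q = (2/3)*0.627*1.5821*sqrt(2*9.81)*0.39696^1.5 = 0.73262 m^3/s
Therefore the discharge over the weir = 0.73262 m^3/s.


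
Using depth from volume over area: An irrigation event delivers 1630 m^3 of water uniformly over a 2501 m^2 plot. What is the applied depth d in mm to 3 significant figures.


Approach: apply depth from volume over area, d = (V/A)*1000.
d = (1630 / 2501) * 1000 = 652 mm
Therefore the applied depth d = 652 mm.


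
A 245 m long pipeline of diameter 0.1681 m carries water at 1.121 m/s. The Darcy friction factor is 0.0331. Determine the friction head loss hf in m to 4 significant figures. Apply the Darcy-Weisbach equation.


Approach: apply the Darcy-Weisbach equation, hf = f*(L/D)*(v^2/(2g)).
hf = 0.0331 * (245/0.1681) * (1.121^2 / (2*9.81))
hf = 3.090 m
Therefore the friction head loss hf = 3.090 m.


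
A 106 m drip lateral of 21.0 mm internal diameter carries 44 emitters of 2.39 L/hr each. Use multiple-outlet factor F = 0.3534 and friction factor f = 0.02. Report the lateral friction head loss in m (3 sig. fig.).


Approach: apply Darcy-Weisbach with the multiple-outlet F-factor, Q = n*q/(3600*1000) m^3/s; v = Q/A; hf = F*f*(L/D)*(v^2/(2g)).
Q = 44*2.39/(3600*1000) = 2.9211e-05 m^3/s
A = pi*(21.0e-3/2)^2 = 3.4636e-04 m^2, so v = Q/A = 0.084337 m/s
hf = 0.3534*0.02*(106/0.0210)*(0.084337^2/(2*9.81)) = 0.0129 m
Therefore the lateral friction head loss = 0.0129 m.


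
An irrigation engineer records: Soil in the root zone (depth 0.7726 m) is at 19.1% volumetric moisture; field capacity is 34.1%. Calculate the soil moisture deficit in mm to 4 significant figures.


Approach: apply the soil moisture deficit relation, SMD = (FC - theta)/100 * depth * 1000.
SMD = (34.1 - 19.1)/100 * 0.7726 * 1000 = 115.9 mm
Therefore the soil moisture deficit = 115.9 mm.


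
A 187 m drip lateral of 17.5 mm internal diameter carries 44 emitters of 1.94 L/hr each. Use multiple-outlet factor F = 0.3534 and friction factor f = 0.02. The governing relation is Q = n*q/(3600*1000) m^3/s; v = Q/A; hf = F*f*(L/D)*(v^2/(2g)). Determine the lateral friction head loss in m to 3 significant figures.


Q = 44*1.94/(3600*1000) = 2.3711e-05 m^3/s
A = pi*(17.5e-3/2)^2 = 2.4053e-04 m^2, so v = Q/A = 0.098579 m/s
hf = 0.3534*0.02*(187/0.0175)*(0.098579^2/(2*9.81)) = 0.0374 m
Therefore the lateral friction head loss = 0.0374 m.
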